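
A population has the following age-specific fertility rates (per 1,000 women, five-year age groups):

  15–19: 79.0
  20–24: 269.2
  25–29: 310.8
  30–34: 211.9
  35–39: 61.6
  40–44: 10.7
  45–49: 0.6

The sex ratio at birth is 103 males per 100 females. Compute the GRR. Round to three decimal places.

Proportion female at birth = 100 / (100 + 103) = 0.49261.
Sum of ASFRs = 79.0 + 269.2 + 310.8 + 211.9 + 61.6 + 10.7 + 0.6 = 943.8
TFR = 5 × 943.8 / 1000 = 4.719
GRR = 0.49261 × 4.719 = 2.32463

2.325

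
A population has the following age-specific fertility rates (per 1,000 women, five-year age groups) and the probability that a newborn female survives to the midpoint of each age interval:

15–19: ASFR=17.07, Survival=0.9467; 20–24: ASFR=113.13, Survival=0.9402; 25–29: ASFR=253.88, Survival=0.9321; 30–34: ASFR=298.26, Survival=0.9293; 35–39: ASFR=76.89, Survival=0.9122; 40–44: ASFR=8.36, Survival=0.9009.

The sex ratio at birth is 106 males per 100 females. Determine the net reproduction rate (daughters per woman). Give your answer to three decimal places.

1.733

Proportion female at birth = 100 / (100 + 106) = 0.48544.
Per-age-group product (5 × ASFR × survival probability):
  15–19: 5 × 17.07/1000 × 0.9467 = 0.08080
  20–24: 5 × 113.13/1000 × 0.9402 = 0.53182
  25–29: 5 × 253.88/1000 × 0.9321 = 1.18321
  30–34: 5 × 298.26/1000 × 0.9293 = 1.38587
  35–39: 5 × 76.89/1000 × 0.9122 = 0.35070
  40–44: 5 × 8.36/1000 × 0.9009 = 0.03766
Sum = 3.57006
NRR = 0.48544 × 3.57006 = 1.73305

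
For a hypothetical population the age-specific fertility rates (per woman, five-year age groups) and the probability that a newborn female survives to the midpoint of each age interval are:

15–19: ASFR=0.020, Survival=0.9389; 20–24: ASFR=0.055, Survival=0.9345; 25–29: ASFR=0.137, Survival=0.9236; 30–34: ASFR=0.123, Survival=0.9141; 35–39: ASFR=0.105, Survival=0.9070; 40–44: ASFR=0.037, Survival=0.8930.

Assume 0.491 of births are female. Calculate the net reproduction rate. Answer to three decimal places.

1.074

Proportion female at birth = 0.491.
Weighting each age-specific rate by interval width and survival:
  15–19: 5 × 0.020 × 0.9389 = 0.09389
  20–24: 5 × 0.055 × 0.9345 = 0.25699
  25–29: 5 × 0.137 × 0.9236 = 0.63267
  30–34: 5 × 0.123 × 0.9141 = 0.56217
  35–39: 5 × 0.105 × 0.9070 = 0.47618
  40–44: 5 × 0.037 × 0.8930 = 0.16521
Sum = 2.18711
NRR = 0.491 × 2.18711 = 1.07387
An NRR exceeding 1 indicates intrinsic growth under these rates.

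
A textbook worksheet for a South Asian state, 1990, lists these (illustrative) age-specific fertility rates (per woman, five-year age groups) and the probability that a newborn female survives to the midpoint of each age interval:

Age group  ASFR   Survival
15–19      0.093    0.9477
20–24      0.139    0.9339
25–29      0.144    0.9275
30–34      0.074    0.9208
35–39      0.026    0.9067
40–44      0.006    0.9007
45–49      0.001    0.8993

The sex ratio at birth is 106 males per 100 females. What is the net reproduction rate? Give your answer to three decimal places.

Proportion female at birth = 100 / (100 + 106) = 0.48544.
Per-age-group product (5 × ASFR × survival probability):
  15–19: 5 × 0.093 × 0.9477 = 0.44068
  20–24: 5 × 0.139 × 0.9339 = 0.64906
  25–29: 5 × 0.144 × 0.9275 = 0.66780
  30–34: 5 × 0.074 × 0.9208 = 0.34070
  35–39: 5 × 0.026 × 0.9067 = 0.11787
  40–44: 5 × 0.006 × 0.9007 = 0.02702
  45–49: 5 × 0.001 × 0.8993 = 0.00450
Sum = 2.24763
NRR = 0.48544 × 2.24763 = 1.09109

1.091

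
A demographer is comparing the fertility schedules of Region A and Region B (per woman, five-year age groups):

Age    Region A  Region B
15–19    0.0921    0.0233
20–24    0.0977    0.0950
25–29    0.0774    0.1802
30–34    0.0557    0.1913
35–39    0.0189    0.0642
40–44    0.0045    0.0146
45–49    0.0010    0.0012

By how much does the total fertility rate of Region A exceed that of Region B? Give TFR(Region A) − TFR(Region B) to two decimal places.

Region A:
  Sum of ASFRs = 0.0921 + 0.0977 + 0.0774 + 0.0557 + 0.0189 + 0.0045 + 0.0010 = 0.3473
  TFR = 5 × 0.3473 = 1.7365
Region B:
  Sum of ASFRs = 0.0233 + 0.0950 + 0.1802 + 0.1913 + 0.0642 + 0.0146 + 0.0012 = 0.5698
  TFR = 5 × 0.5698 = 2.849
Difference = 1.7365 − 2.849 = -1.1125

-1.11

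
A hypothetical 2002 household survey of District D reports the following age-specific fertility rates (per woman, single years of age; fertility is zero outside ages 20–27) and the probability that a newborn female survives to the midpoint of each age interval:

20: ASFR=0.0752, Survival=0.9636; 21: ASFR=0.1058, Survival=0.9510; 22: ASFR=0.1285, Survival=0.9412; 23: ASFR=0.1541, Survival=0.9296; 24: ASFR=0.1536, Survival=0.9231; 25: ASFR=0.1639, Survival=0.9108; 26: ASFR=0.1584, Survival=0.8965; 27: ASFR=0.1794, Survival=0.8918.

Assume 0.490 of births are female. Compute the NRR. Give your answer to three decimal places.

Proportion female at birth = 0.490.
Each age group contributes 1 × ASFR × survival:
  20: 1 × 0.0752 × 0.9636 = 0.07246
  21: 1 × 0.1058 × 0.9510 = 0.10062
  22: 1 × 0.1285 × 0.9412 = 0.12094
  23: 1 × 0.1541 × 0.9296 = 0.14325
  24: 1 × 0.1536 × 0.9231 = 0.14179
  25: 1 × 0.1639 × 0.9108 = 0.14928
  26: 1 × 0.1584 × 0.8965 = 0.14201
  27: 1 × 0.1794 × 0.8918 = 0.15999
Sum = 1.03034
NRR = 0.490 × 1.03034 = 0.50487

0.505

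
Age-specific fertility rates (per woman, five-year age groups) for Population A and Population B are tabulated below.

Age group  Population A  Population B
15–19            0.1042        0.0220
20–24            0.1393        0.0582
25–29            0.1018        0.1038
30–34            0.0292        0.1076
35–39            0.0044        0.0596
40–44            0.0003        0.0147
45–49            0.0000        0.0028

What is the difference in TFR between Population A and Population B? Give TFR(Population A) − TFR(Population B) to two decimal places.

Population A:
  Sum of ASFRs = 0.1042 + 0.1393 + 0.1018 + 0.0292 + 0.0044 + 0.0003 + 0.0000 = 0.3792
  TFR = 5 × 0.3792 = 1.896
Population B:
  Sum of ASFRs = 0.0220 + 0.0582 + 0.1038 + 0.1076 + 0.0596 + 0.0147 + 0.0028 = 0.3687
  TFR = 5 × 0.3687 = 1.8435
Difference = 1.896 − 1.8435 = 0.0525

0.05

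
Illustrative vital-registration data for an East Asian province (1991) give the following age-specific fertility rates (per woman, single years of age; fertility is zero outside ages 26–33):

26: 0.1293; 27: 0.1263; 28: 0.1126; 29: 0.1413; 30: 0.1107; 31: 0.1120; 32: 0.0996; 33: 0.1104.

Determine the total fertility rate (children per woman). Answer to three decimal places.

0.942

Sum of ASFRs = 0.1293 + 0.1263 + 0.1126 + 0.1413 + 0.1107 + 0.1120 + 0.0996 + 0.1104 = 0.9422
TFR = 0.9422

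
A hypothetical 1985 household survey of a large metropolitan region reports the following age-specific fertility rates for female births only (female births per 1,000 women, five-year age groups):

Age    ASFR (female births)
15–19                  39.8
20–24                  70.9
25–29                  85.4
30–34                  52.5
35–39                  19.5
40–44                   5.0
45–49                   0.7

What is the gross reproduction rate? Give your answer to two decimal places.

Sum of female ASFRs = 39.8 + 70.9 + 85.4 + 52.5 + 19.5 + 5.0 + 0.7 = 273.8
GRR = 5 × 273.8 / 1000 = 1.369

1.37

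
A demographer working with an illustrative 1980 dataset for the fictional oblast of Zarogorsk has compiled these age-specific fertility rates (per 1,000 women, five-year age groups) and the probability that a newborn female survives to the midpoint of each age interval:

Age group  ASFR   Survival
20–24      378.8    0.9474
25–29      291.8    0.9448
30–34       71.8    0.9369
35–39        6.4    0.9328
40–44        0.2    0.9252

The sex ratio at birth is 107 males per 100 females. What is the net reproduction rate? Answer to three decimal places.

Proportion female at birth = 100 / (100 + 107) = 0.48309.
Each age group contributes 5 × ASFR × survival:
  20–24: 5 × 378.8/1000 × 0.9474 = 1.79438
  25–29: 5 × 291.8/1000 × 0.9448 = 1.37846
  30–34: 5 × 71.8/1000 × 0.9369 = 0.33635
  35–39: 5 × 6.4/1000 × 0.9328 = 0.02985
  40–44: 5 × 0.2/1000 × 0.9252 = 0.00093
Sum = 3.53997
NRR = 0.48309 × 3.53997 = 1.71012
NRR > 1, so each generation more than replaces itself.

1.710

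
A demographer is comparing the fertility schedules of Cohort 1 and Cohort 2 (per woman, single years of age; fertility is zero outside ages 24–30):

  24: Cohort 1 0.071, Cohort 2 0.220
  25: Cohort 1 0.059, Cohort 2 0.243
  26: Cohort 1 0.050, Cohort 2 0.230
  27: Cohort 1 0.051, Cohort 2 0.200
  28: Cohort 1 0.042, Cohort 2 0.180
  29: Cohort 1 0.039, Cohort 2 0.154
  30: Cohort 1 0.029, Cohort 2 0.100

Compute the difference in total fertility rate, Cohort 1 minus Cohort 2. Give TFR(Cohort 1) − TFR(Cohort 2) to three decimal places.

Cohort 1:
  Sum of ASFRs = 0.071 + 0.059 + 0.050 + 0.051 + 0.042 + 0.039 + 0.029 = 0.341
  TFR = 0.341
Cohort 2:
  Sum of ASFRs = 0.220 + 0.243 + 0.230 + 0.200 + 0.180 + 0.154 + 0.100 = 1.327
  TFR = 1.327
Difference = 0.341 − 1.327 = -0.986

-0.986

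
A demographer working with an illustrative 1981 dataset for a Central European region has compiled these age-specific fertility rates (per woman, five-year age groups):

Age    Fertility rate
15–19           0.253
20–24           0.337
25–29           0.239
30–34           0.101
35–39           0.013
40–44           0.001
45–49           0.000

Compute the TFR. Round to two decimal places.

Sum of ASFRs = 0.253 + 0.337 + 0.239 + 0.101 + 0.013 + 0.001 + 0.000 = 0.944
TFR = 5 × 0.944 = 4.72

4.72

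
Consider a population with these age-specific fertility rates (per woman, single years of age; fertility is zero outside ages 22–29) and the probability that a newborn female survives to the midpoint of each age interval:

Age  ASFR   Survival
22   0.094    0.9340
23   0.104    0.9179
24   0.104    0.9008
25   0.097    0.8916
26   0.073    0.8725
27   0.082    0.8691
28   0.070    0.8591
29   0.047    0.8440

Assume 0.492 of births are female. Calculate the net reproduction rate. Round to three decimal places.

0.294

Proportion female at birth = 0.492.
Each age group contributes 1 × ASFR × survival:
  22: 1 × 0.094 × 0.9340 = 0.08780
  23: 1 × 0.104 × 0.9179 = 0.09546
  24: 1 × 0.104 × 0.9008 = 0.09368
  25: 1 × 0.097 × 0.8916 = 0.08649
  26: 1 × 0.073 × 0.8725 = 0.06369
  27: 1 × 0.082 × 0.8691 = 0.07127
  28: 1 × 0.070 × 0.8591 = 0.06014
  29: 1 × 0.047 × 0.8440 = 0.03967
Sum = 0.59820
NRR = 0.492 × 0.59820 = 0.29431
An NRR under 1 implies long-run decline under these rates.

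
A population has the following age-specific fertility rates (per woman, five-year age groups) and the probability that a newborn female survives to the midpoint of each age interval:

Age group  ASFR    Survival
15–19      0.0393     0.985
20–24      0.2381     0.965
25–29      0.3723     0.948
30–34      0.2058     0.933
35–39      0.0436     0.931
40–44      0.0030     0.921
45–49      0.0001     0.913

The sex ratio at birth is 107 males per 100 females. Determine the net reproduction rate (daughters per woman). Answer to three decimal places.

2.070

Proportion female at birth = 100 / (100 + 107) = 0.48309.
Per-age-group product (5 × ASFR × survival probability):
  15–19: 5 × 0.0393 × 0.985 = 0.19355
  20–24: 5 × 0.2381 × 0.965 = 1.14883
  25–29: 5 × 0.3723 × 0.948 = 1.76470
  30–34: 5 × 0.2058 × 0.933 = 0.96006
  35–39: 5 × 0.0436 × 0.931 = 0.20296
  40–44: 5 × 0.0030 × 0.921 = 0.01382
  45–49: 5 × 0.0001 × 0.913 = 0.00046
Sum = 4.28438
NRR = 0.48309 × 4.28438 = 2.06974
NRR > 1, so each generation more than replaces itself.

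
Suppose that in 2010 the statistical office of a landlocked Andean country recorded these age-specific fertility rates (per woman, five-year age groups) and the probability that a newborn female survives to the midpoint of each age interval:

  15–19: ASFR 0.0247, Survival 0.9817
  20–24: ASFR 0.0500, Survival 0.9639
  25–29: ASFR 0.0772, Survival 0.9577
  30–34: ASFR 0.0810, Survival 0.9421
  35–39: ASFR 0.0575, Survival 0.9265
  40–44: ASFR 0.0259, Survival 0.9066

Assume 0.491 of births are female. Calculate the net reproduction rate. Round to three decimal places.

0.735

Proportion female at birth = 0.491.
Each age group contributes 5 × ASFR × survival:
  15–19: 5 × 0.0247 × 0.9817 = 0.12124
  20–24: 5 × 0.0500 × 0.9639 = 0.24098
  25–29: 5 × 0.0772 × 0.9577 = 0.36967
  30–34: 5 × 0.0810 × 0.9421 = 0.38155
  35–39: 5 × 0.0575 × 0.9265 = 0.26637
  40–44: 5 × 0.0259 × 0.9066 = 0.11740
Sum = 1.49721
NRR = 0.491 × 1.49721 = 0.73513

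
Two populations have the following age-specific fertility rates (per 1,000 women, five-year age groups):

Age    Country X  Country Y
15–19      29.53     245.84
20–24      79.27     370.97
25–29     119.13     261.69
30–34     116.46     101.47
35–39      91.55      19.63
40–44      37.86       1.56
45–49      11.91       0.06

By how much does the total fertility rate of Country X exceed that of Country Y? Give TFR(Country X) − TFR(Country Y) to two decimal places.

Country X:
  Sum of ASFRs = 29.53 + 79.27 + 119.13 + 116.46 + 91.55 + 37.86 + 11.91 = 485.71
  TFR = 5 × 485.71 / 1000 = 2.42855
Country Y:
  Sum of ASFRs = 245.84 + 370.97 + 261.69 + 101.47 + 19.63 + 1.56 + 0.06 = 1001.22
  TFR = 5 × 1001.22 / 1000 = 5.0061
Difference = 2.42855 − 5.0061 = -2.57755

-2.58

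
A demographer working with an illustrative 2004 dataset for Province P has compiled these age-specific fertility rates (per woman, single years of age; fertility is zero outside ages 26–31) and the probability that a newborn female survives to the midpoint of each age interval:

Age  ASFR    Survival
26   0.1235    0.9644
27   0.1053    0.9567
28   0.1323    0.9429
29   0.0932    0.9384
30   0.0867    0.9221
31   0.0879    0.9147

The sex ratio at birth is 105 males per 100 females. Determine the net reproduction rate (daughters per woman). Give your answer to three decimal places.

Proportion female at birth = 100 / (100 + 105) = 0.48780.
Weighting each age-specific rate by interval width and survival:
  26: 1 × 0.1235 × 0.9644 = 0.11910
  27: 1 × 0.1053 × 0.9567 = 0.10074
  28: 1 × 0.1323 × 0.9429 = 0.12475
  29: 1 × 0.0932 × 0.9384 = 0.08746
  30: 1 × 0.0867 × 0.9221 = 0.07995
  31: 1 × 0.0879 × 0.9147 = 0.08040
Sum = 0.59240
NRR = 0.48780 × 0.59240 = 0.28897
NRR < 1, so the cohort does not fully replace itself.

0.289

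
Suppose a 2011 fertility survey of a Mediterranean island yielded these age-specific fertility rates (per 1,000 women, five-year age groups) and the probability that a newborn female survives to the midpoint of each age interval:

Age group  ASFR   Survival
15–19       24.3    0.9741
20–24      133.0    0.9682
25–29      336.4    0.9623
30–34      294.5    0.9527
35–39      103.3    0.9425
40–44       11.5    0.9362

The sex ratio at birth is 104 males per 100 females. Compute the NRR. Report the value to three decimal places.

2.120

Proportion female at birth = 100 / (100 + 104) = 0.49020.
Each age group contributes 5 × ASFR × survival:
  15–19: 5 × 24.3/1000 × 0.9741 = 0.11835
  20–24: 5 × 133.0/1000 × 0.9682 = 0.64385
  25–29: 5 × 336.4/1000 × 0.9623 = 1.61859
  30–34: 5 × 294.5/1000 × 0.9527 = 1.40285
  35–39: 5 × 103.3/1000 × 0.9425 = 0.48680
  40–44: 5 × 11.5/1000 × 0.9362 = 0.05383
Sum = 4.32427
NRR = 0.49020 × 4.32427 = 2.11976
With NRR above 1 the population is above replacement fertility.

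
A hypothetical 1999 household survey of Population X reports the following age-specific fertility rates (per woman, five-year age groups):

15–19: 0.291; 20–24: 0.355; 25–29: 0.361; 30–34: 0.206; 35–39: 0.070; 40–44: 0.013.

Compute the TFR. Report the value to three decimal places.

6.480

Sum of ASFRs = 0.291 + 0.355 + 0.361 + 0.206 + 0.070 + 0.013 = 1.296
TFR = 5 × 1.296 = 6.48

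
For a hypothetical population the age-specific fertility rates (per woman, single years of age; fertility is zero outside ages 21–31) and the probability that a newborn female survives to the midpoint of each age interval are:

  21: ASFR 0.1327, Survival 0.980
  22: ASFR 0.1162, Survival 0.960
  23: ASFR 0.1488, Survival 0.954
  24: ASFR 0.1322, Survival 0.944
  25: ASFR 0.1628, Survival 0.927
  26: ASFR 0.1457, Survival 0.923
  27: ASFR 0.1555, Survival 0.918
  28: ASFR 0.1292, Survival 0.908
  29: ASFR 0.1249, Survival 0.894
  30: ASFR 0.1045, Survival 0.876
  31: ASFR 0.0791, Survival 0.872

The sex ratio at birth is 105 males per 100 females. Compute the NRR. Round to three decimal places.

Proportion female at birth = 100 / (100 + 105) = 0.48780.
Survival-weighted fertility by age (1·fₓ·Sₓ):
  21: 1 × 0.1327 × 0.980 = 0.13005
  22: 1 × 0.1162 × 0.960 = 0.11155
  23: 1 × 0.1488 × 0.954 = 0.14196
  24: 1 × 0.1322 × 0.944 = 0.12480
  25: 1 × 0.1628 × 0.927 = 0.15092
  26: 1 × 0.1457 × 0.923 = 0.13448
  27: 1 × 0.1555 × 0.918 = 0.14275
  28: 1 × 0.1292 × 0.908 = 0.11731
  29: 1 × 0.1249 × 0.894 = 0.11166
  30: 1 × 0.1045 × 0.876 = 0.09154
  31: 1 × 0.0791 × 0.872 = 0.06898
Sum = 1.32600
NRR = 0.48780 × 1.32600 = 0.64682

0.647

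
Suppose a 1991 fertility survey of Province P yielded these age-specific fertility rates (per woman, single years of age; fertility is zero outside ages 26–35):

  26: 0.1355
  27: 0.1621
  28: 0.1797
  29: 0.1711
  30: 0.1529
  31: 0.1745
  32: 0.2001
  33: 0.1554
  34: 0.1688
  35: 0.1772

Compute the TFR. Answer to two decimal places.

1.68

Sum of ASFRs = 0.1355 + 0.1621 + 0.1797 + 0.1711 + 0.1529 + 0.1745 + 0.2001 + 0.1554 + 0.1688 + 0.1772 = 1.6773
TFR = 1.6773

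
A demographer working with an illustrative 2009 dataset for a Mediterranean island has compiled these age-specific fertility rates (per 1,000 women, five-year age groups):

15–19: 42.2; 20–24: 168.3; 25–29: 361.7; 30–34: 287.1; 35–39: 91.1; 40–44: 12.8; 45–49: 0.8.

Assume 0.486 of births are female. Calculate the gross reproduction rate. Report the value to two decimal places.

2.34

Proportion female at birth = 0.486.
Sum of ASFRs = 42.2 + 168.3 + 361.7 + 287.1 + 91.1 + 12.8 + 0.8 = 964.0
TFR = 5 × 964.0 / 1000 = 4.82
GRR = 0.486 × 4.82 = 2.34252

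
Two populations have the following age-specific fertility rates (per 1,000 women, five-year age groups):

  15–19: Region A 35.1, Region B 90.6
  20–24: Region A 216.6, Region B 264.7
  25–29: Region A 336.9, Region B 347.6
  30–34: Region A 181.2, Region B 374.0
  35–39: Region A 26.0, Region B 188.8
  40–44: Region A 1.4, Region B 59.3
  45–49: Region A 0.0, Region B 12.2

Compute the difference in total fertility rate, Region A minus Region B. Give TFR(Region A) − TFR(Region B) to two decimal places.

Region A:
  Sum of ASFRs = 35.1 + 216.6 + 336.9 + 181.2 + 26.0 + 1.4 + 0.0 = 797.2
  TFR = 5 × 797.2 / 1000 = 3.986
Region B:
  Sum of ASFRs = 90.6 + 264.7 + 347.6 + 374.0 + 188.8 + 59.3 + 12.2 = 1337.2
  TFR = 5 × 1337.2 / 1000 = 6.686
Difference = 3.986 − 6.686 = -2.7

-2.70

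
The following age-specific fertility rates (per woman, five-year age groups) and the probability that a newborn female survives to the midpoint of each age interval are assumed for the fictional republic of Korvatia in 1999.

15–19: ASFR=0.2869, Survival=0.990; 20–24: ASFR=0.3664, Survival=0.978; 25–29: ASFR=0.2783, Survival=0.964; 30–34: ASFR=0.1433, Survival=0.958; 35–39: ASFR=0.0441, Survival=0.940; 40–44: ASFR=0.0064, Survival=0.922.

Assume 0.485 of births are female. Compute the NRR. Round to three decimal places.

2.656

Proportion female at birth = 0.485.
Weighting each age-specific rate by interval width and survival:
  15–19: 5 × 0.2869 × 0.990 = 1.42016
  20–24: 5 × 0.3664 × 0.978 = 1.79170
  25–29: 5 × 0.2783 × 0.964 = 1.34141
  30–34: 5 × 0.1433 × 0.958 = 0.68641
  35–39: 5 × 0.0441 × 0.940 = 0.20727
  40–44: 5 × 0.0064 × 0.922 = 0.02950
Sum = 5.47645
NRR = 0.485 × 5.47645 = 2.65608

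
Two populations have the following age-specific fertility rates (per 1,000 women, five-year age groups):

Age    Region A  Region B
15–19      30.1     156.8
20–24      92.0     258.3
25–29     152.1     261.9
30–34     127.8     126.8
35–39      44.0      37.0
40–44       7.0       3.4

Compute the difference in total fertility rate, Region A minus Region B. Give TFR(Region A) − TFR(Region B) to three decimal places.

Region A:
  Sum of ASFRs = 30.1 + 92.0 + 152.1 + 127.8 + 44.0 + 7.0 = 453.0
  TFR = 5 × 453.0 / 1000 = 2.265
Region B:
  Sum of ASFRs = 156.8 + 258.3 + 261.9 + 126.8 + 37.0 + 3.4 = 844.2
  TFR = 5 × 844.2 / 1000 = 4.221
Difference = 2.265 − 4.221 = -1.956

-1.956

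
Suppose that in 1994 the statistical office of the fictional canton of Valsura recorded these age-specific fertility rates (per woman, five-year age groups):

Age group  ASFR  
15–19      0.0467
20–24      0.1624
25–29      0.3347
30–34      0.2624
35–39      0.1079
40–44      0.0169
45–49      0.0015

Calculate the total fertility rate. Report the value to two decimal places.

Sum of ASFRs = 0.0467 + 0.1624 + 0.3347 + 0.2624 + 0.1079 + 0.0169 + 0.0015 = 0.9325
TFR = 5 × 0.9325 = 4.6625

4.66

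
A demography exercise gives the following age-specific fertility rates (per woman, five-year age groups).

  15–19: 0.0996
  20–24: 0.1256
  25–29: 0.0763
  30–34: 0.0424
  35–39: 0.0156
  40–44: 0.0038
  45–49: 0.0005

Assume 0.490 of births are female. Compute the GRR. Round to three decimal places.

Proportion female at birth = 0.490.
Sum of ASFRs = 0.0996 + 0.1256 + 0.0763 + 0.0424 + 0.0156 + 0.0038 + 0.0005 = 0.3638
TFR = 5 × 0.3638 = 1.819
GRR = 0.490 × 1.819 = 0.89131

0.891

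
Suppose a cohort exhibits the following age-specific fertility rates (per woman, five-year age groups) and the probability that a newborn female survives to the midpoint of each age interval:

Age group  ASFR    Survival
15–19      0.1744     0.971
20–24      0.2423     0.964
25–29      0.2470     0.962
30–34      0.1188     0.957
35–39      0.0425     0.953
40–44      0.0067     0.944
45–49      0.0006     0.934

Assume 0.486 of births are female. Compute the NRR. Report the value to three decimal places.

1.948

Proportion female at birth = 0.486.
Survival-weighted fertility by age (5·fₓ·Sₓ):
  15–19: 5 × 0.1744 × 0.971 = 0.84671
  20–24: 5 × 0.2423 × 0.964 = 1.16789
  25–29: 5 × 0.2470 × 0.962 = 1.18807
  30–34: 5 × 0.1188 × 0.957 = 0.56846
  35–39: 5 × 0.0425 × 0.953 = 0.20251
  40–44: 5 × 0.0067 × 0.944 = 0.03162
  45–49: 5 × 0.0006 × 0.934 = 0.00280
Sum = 4.00806
NRR = 0.486 × 4.00806 = 1.94792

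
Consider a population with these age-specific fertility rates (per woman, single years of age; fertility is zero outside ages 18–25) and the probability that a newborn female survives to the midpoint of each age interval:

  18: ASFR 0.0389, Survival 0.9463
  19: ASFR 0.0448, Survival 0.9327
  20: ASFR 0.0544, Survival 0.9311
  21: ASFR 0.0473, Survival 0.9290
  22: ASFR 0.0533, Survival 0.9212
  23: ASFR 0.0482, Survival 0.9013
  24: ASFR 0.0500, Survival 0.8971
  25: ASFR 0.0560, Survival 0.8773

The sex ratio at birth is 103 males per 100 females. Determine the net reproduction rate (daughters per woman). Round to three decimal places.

0.177

Proportion female at birth = 100 / (100 + 103) = 0.49261.
Survival-weighted fertility by age (1·fₓ·Sₓ):
  18: 1 × 0.0389 × 0.9463 = 0.03681
  19: 1 × 0.0448 × 0.9327 = 0.04178
  20: 1 × 0.0544 × 0.9311 = 0.05065
  21: 1 × 0.0473 × 0.9290 = 0.04394
  22: 1 × 0.0533 × 0.9212 = 0.04910
  23: 1 × 0.0482 × 0.9013 = 0.04344
  24: 1 × 0.0500 × 0.8971 = 0.04486
  25: 1 × 0.0560 × 0.8773 = 0.04913
Sum = 0.35971
NRR = 0.49261 × 0.35971 = 0.17720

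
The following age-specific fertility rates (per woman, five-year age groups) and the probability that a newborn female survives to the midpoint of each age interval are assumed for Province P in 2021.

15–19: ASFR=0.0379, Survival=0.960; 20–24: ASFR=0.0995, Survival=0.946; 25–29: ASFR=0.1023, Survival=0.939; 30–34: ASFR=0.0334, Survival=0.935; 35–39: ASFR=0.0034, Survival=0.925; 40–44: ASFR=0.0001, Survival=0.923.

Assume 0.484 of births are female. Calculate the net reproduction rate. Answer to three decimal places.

Proportion female at birth = 0.484.
Per-age-group product (5 × ASFR × survival probability):
  15–19: 5 × 0.0379 × 0.960 = 0.18192
  20–24: 5 × 0.0995 × 0.946 = 0.47064
  25–29: 5 × 0.1023 × 0.939 = 0.48030
  30–34: 5 × 0.0334 × 0.935 = 0.15615
  35–39: 5 × 0.0034 × 0.925 = 0.01573
  40–44: 5 × 0.0001 × 0.923 = 0.00046
Sum = 1.30520
NRR = 0.484 × 1.30520 = 0.63172

0.632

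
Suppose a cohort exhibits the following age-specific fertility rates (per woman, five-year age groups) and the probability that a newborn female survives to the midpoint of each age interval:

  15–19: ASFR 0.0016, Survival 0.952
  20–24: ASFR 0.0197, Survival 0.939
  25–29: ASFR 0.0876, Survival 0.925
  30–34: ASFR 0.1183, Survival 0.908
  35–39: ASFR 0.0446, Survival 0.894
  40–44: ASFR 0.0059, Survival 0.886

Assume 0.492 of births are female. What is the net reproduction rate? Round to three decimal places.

Proportion female at birth = 0.492.
Weighting each age-specific rate by interval width and survival:
  15–19: 5 × 0.0016 × 0.952 = 0.00762
  20–24: 5 × 0.0197 × 0.939 = 0.09249
  25–29: 5 × 0.0876 × 0.925 = 0.40515
  30–34: 5 × 0.1183 × 0.908 = 0.53708
  35–39: 5 × 0.0446 × 0.894 = 0.19936
  40–44: 5 × 0.0059 × 0.886 = 0.02614
Sum = 1.26784
NRR = 0.492 × 1.26784 = 0.62378
An NRR under 1 implies long-run decline under these rates.

0.624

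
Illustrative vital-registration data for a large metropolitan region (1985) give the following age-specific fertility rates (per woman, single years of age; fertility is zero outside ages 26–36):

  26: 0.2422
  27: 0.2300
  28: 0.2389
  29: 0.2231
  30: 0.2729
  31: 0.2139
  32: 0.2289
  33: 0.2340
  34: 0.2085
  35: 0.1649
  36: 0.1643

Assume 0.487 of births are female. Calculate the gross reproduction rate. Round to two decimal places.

1.18

Proportion female at birth = 0.487.
Sum of ASFRs = 0.2422 + 0.2300 + 0.2389 + 0.2231 + 0.2729 + 0.2139 + 0.2289 + 0.2340 + 0.2085 + 0.1649 + 0.1643 = 2.4216
TFR = 2.4216
GRR = 0.487 × 2.4216 = 1.17932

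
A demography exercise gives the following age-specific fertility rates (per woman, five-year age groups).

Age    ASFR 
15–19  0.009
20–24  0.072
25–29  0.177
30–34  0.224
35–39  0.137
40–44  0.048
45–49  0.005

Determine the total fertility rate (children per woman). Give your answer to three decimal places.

Sum of ASFRs = 0.009 + 0.072 + 0.177 + 0.224 + 0.137 + 0.048 + 0.005 = 0.672
TFR = 5 × 0.672 = 3.36

3.360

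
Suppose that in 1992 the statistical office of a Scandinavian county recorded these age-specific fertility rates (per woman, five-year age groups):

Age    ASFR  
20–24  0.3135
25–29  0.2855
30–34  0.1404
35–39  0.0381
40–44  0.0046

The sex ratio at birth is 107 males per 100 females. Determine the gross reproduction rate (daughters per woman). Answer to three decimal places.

Proportion female at birth = 100 / (100 + 107) = 0.48309.
Sum of ASFRs = 0.3135 + 0.2855 + 0.1404 + 0.0381 + 0.0046 = 0.7821
TFR = 5 × 0.7821 = 3.9105
GRR = 0.48309 × 3.9105 = 1.88912

1.889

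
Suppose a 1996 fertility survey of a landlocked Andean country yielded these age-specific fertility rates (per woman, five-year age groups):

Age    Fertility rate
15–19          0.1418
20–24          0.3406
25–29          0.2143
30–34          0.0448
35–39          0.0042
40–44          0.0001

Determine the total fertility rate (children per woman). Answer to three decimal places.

Sum of ASFRs = 0.1418 + 0.3406 + 0.2143 + 0.0448 + 0.0042 + 0.0001 = 0.7458
TFR = 5 × 0.7458 = 3.729

3.729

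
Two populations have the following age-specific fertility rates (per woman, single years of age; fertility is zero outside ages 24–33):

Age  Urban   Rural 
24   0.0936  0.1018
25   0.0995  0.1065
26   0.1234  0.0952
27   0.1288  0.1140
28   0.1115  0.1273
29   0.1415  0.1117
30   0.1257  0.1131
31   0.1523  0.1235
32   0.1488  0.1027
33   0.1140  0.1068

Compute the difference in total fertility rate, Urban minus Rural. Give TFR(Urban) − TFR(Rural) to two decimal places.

0.14

Urban:
  Sum of ASFRs = 0.0936 + 0.0995 + 0.1234 + 0.1288 + 0.1115 + 0.1415 + 0.1257 + 0.1523 + 0.1488 + 0.1140 = 1.2391
  TFR = 1.2391
Rural:
  Sum of ASFRs = 0.1018 + 0.1065 + 0.0952 + 0.1140 + 0.1273 + 0.1117 + 0.1131 + 0.1235 + 0.1027 + 0.1068 = 1.1026
  TFR = 1.1026
Difference = 1.2391 − 1.1026 = 0.1365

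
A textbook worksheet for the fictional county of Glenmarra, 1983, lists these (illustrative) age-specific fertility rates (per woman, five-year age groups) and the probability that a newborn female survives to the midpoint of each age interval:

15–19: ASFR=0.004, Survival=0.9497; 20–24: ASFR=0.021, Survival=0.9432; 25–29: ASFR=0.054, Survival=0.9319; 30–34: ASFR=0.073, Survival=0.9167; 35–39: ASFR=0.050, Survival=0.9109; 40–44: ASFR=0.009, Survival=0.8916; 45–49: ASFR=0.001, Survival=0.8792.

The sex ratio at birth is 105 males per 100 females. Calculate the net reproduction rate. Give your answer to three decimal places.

Proportion female at birth = 100 / (100 + 105) = 0.48780.
Survival-weighted fertility by age (5·fₓ·Sₓ):
  15–19: 5 × 0.004 × 0.9497 = 0.01899
  20–24: 5 × 0.021 × 0.9432 = 0.09904
  25–29: 5 × 0.054 × 0.9319 = 0.25161
  30–34: 5 × 0.073 × 0.9167 = 0.33460
  35–39: 5 × 0.050 × 0.9109 = 0.22773
  40–44: 5 × 0.009 × 0.8916 = 0.04012
  45–49: 5 × 0.001 × 0.8792 = 0.00440
Sum = 0.97649
NRR = 0.48780 × 0.97649 = 0.47633

0.476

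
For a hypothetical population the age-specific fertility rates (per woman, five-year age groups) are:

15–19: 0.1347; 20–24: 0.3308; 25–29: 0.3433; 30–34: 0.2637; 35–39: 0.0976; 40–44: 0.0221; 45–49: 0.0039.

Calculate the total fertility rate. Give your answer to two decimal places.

Sum of ASFRs = 0.1347 + 0.3308 + 0.3433 + 0.2637 + 0.0976 + 0.0221 + 0.0039 = 1.1961
TFR = 5 × 1.1961 = 5.9805

5.98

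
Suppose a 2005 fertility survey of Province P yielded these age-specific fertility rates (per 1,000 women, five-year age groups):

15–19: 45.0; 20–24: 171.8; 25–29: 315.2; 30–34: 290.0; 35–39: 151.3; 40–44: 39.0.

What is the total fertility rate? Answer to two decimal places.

Sum of ASFRs = 45.0 + 171.8 + 315.2 + 290.0 + 151.3 + 39.0 = 1012.3
TFR = 5 × 1012.3 / 1000 = 5.0615

5.06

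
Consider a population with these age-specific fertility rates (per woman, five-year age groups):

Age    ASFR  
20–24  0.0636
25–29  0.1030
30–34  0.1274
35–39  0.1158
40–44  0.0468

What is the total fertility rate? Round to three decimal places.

2.283

Sum of ASFRs = 0.0636 + 0.1030 + 0.1274 + 0.1158 + 0.0468 = 0.4566
TFR = 5 × 0.4566 = 2.283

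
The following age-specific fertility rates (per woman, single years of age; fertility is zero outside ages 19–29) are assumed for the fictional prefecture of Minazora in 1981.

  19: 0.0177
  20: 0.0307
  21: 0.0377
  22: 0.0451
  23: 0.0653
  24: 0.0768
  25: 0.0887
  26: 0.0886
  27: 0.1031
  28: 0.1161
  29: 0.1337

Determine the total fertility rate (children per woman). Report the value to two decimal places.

0.80

Sum of ASFRs = 0.0177 + 0.0307 + 0.0377 + 0.0451 + 0.0653 + 0.0768 + 0.0887 + 0.0886 + 0.1031 + 0.1161 + 0.1337 = 0.8035
TFR = 0.8035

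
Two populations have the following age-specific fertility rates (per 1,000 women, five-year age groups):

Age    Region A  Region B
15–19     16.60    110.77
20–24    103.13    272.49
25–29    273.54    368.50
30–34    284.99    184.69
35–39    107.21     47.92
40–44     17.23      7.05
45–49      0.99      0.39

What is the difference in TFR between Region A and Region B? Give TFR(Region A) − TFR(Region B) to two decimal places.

-0.94

Region A:
  Sum of ASFRs = 16.60 + 103.13 + 273.54 + 284.99 + 107.21 + 17.23 + 0.99 = 803.69
  TFR = 5 × 803.69 / 1000 = 4.01845
Region B:
  Sum of ASFRs = 110.77 + 272.49 + 368.50 + 184.69 + 47.92 + 7.05 + 0.39 = 991.81
  TFR = 5 × 991.81 / 1000 = 4.95905
Difference = 4.01845 − 4.95905 = -0.9406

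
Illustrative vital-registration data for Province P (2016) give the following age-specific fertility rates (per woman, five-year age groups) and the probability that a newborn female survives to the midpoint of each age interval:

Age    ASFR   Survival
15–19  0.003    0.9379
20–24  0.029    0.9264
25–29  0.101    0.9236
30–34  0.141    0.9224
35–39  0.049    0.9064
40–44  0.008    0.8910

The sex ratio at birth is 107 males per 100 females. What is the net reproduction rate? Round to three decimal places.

0.736

Proportion female at birth = 100 / (100 + 107) = 0.48309.
Weighting each age-specific rate by interval width and survival:
  15–19: 5 × 0.003 × 0.9379 = 0.01407
  20–24: 5 × 0.029 × 0.9264 = 0.13433
  25–29: 5 × 0.101 × 0.9236 = 0.46642
  30–34: 5 × 0.141 × 0.9224 = 0.65029
  35–39: 5 × 0.049 × 0.9064 = 0.22207
  40–44: 5 × 0.008 × 0.8910 = 0.03564
Sum = 1.52282
NRR = 0.48309 × 1.52282 = 0.73566
An NRR under 1 implies long-run decline under these rates.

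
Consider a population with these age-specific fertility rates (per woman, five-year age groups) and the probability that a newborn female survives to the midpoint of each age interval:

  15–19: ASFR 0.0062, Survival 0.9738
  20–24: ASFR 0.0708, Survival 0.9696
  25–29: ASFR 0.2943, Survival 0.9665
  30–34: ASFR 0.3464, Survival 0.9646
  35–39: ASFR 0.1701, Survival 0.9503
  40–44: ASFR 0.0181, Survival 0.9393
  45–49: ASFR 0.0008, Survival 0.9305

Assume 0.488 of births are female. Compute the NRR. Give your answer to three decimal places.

Proportion female at birth = 0.488.
Each age group contributes 5 × ASFR × survival:
  15–19: 5 × 0.0062 × 0.9738 = 0.03019
  20–24: 5 × 0.0708 × 0.9696 = 0.34324
  25–29: 5 × 0.2943 × 0.9665 = 1.42220
  30–34: 5 × 0.3464 × 0.9646 = 1.67069
  35–39: 5 × 0.1701 × 0.9503 = 0.80823
  40–44: 5 × 0.0181 × 0.9393 = 0.08501
  45–49: 5 × 0.0008 × 0.9305 = 0.00372
Sum = 4.36328
NRR = 0.488 × 4.36328 = 2.12928

2.129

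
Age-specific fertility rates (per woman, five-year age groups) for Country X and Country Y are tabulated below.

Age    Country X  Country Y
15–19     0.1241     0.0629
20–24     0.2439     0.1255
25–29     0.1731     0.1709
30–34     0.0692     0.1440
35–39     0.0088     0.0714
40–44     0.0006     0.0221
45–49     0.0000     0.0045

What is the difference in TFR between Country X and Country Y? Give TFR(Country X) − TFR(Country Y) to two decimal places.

0.09

Country X:
  Sum of ASFRs = 0.1241 + 0.2439 + 0.1731 + 0.0692 + 0.0088 + 0.0006 + 0.0000 = 0.6197
  TFR = 5 × 0.6197 = 3.0985
Country Y:
  Sum of ASFRs = 0.0629 + 0.1255 + 0.1709 + 0.1440 + 0.0714 + 0.0221 + 0.0045 = 0.6013
  TFR = 5 × 0.6013 = 3.0065
Difference = 3.0985 − 3.0065 = 0.092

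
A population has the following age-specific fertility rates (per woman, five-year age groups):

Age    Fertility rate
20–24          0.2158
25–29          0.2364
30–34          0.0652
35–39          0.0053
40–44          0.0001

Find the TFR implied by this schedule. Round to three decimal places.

Sum of ASFRs = 0.2158 + 0.2364 + 0.0652 + 0.0053 + 0.0001 = 0.5228
TFR = 5 × 0.5228 = 2.614

2.614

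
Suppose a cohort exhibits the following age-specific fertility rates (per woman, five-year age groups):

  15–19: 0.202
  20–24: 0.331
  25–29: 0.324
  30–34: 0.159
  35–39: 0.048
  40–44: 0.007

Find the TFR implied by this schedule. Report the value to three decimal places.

5.355

Sum of ASFRs = 0.202 + 0.331 + 0.324 + 0.159 + 0.048 + 0.007 = 1.071
TFR = 5 × 1.071 = 5.355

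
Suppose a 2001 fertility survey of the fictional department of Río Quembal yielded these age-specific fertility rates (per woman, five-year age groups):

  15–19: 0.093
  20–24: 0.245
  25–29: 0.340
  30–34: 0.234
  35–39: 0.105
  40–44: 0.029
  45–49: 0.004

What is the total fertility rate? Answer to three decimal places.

5.250

Sum of ASFRs = 0.093 + 0.245 + 0.340 + 0.234 + 0.105 + 0.029 + 0.004 = 1.050
TFR = 5 × 1.050 = 5.25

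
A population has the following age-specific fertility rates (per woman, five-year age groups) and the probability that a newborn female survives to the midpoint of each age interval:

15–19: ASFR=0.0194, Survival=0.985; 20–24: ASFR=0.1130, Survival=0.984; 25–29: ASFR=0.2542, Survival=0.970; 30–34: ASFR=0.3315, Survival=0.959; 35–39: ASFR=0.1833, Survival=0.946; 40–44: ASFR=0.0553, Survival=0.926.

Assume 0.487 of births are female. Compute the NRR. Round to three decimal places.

2.239

Proportion female at birth = 0.487.
Per-age-group product (5 × ASFR × survival probability):
  15–19: 5 × 0.0194 × 0.985 = 0.09555
  20–24: 5 × 0.1130 × 0.984 = 0.55596
  25–29: 5 × 0.2542 × 0.970 = 1.23287
  30–34: 5 × 0.3315 × 0.959 = 1.58954
  35–39: 5 × 0.1833 × 0.946 = 0.86701
  40–44: 5 × 0.0553 × 0.926 = 0.25604
Sum = 4.59697
NRR = 0.487 × 4.59697 = 2.23872
With NRR above 1 the population is above replacement fertility.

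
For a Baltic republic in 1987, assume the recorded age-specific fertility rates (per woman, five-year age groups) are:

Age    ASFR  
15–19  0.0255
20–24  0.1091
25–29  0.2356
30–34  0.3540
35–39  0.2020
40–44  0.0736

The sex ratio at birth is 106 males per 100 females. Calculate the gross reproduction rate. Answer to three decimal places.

Proportion female at birth = 100 / (100 + 106) = 0.48544.
Sum of ASFRs = 0.0255 + 0.1091 + 0.2356 + 0.3540 + 0.2020 + 0.0736 = 0.9998
TFR = 5 × 0.9998 = 4.999
GRR = 0.48544 × 4.999 = 2.42671

2.427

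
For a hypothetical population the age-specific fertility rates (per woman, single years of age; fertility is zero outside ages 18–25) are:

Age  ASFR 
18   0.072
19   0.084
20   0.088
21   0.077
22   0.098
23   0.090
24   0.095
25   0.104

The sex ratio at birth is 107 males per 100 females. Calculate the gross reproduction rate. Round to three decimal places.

Proportion female at birth = 100 / (100 + 107) = 0.48309.
Sum of ASFRs = 0.072 + 0.084 + 0.088 + 0.077 + 0.098 + 0.090 + 0.095 + 0.104 = 0.708
TFR = 0.708
GRR = 0.48309 × 0.708 = 0.34203

0.342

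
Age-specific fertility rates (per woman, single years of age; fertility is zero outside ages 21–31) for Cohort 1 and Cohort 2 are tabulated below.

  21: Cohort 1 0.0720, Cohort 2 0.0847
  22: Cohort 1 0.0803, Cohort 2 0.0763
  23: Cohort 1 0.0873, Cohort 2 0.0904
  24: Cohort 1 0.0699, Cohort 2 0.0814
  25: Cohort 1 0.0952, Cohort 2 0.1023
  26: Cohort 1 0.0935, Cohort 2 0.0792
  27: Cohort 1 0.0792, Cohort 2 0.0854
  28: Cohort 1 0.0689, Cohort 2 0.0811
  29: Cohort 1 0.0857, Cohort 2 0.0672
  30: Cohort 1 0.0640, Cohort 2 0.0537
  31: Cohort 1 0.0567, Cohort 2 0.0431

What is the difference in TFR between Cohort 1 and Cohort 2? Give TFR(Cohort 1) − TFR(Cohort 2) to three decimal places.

Cohort 1:
  Sum of ASFRs = 0.0720 + 0.0803 + 0.0873 + 0.0699 + 0.0952 + 0.0935 + 0.0792 + 0.0689 + 0.0857 + 0.0640 + 0.0567 = 0.8527
  TFR = 0.8527
Cohort 2:
  Sum of ASFRs = 0.0847 + 0.0763 + 0.0904 + 0.0814 + 0.1023 + 0.0792 + 0.0854 + 0.0811 + 0.0672 + 0.0537 + 0.0431 = 0.8448
  TFR = 0.8448
Difference = 0.8527 − 0.8448 = 0.0079

0.008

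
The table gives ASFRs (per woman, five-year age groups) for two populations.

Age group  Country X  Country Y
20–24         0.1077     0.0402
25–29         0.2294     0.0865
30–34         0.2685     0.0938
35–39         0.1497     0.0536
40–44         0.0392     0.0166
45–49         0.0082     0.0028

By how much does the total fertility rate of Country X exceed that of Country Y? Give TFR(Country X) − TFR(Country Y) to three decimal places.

Country X:
  Sum of ASFRs = 0.1077 + 0.2294 + 0.2685 + 0.1497 + 0.0392 + 0.0082 = 0.8027
  TFR = 5 × 0.8027 = 4.0135
Country Y:
  Sum of ASFRs = 0.0402 + 0.0865 + 0.0938 + 0.0536 + 0.0166 + 0.0028 = 0.2935
  TFR = 5 × 0.2935 = 1.4675
Difference = 4.0135 − 1.4675 = 2.546

2.546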